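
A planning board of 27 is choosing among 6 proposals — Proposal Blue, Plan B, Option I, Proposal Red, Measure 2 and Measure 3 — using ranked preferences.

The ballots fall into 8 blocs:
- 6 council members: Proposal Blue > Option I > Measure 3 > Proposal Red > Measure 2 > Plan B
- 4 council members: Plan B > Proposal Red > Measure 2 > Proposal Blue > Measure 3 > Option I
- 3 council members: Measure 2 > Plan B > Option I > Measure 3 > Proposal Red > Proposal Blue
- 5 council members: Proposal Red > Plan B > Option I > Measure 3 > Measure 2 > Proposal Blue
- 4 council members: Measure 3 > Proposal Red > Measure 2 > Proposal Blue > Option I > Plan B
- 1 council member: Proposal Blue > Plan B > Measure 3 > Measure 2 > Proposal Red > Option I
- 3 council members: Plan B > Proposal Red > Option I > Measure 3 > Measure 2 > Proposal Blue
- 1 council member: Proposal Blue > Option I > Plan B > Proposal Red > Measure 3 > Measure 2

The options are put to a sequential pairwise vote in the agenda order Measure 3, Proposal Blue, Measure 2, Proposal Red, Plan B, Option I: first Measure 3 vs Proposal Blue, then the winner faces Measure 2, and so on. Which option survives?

Plan B

Round 1: Measure 3 vs Proposal Blue — 15–12, Measure 3 advances.
Round 2: Measure 3 vs Measure 2 — 20–7, Measure 3 advances.
Round 3: Measure 3 vs Proposal Red — 14–13, Measure 3 advances.
Round 4: Measure 3 vs Plan B — 10–17, Plan B advances.
Round 5: Plan B vs Option I — 16–11, Plan B advances.
The agenda winner is Plan B.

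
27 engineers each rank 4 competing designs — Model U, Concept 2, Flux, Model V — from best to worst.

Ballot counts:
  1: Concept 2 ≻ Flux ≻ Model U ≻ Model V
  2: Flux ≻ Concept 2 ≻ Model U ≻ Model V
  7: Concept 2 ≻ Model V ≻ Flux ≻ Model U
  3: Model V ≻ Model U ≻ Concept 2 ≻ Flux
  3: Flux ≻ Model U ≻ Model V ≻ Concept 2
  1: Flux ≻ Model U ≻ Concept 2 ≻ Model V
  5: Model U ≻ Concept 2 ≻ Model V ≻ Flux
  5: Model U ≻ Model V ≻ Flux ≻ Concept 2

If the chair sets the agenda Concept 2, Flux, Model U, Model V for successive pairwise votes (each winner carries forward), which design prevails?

Round 1: Concept 2 vs Flux — 16–11, Concept 2 advances.
Round 2: Concept 2 vs Model U — 10–17, Model U advances.
Round 3: Model U vs Model V — 17–10, Model U advances.
Model U survives the agenda.

Model U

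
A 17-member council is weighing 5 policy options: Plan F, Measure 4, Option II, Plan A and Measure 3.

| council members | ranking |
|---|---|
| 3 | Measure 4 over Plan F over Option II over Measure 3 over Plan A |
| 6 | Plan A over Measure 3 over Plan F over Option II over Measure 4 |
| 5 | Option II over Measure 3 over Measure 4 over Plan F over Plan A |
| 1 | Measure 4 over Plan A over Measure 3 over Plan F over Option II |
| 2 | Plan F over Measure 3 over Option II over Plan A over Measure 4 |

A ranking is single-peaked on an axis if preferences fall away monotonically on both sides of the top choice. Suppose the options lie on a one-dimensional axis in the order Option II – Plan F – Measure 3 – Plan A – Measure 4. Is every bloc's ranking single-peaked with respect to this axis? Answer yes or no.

no

Axis positions: Option II=1, Plan F=2, Measure 3=3, Plan A=4, Measure 4=5.
Bloc 1: ranking walks positions 5-2-1-3-4; Plan F is ranked above Plan A even though Plan A lies between Plan F and the peak Measure 4 on the axis — preferences dip and rise again. Not single-peaked.
Bloc 2 (peak Plan A at position 4): ranking walks positions 4-3-2-1-5, expanding outward from the peak — single-peaked.
Bloc 3: ranking walks positions 1-3-5-2-4; Measure 3 is ranked above Plan F even though Plan F lies between Measure 3 and the peak Option II on the axis — preferences dip and rise again. Not single-peaked.
Bloc 4 (peak Measure 4 at position 5): ranking walks positions 5-4-3-2-1, expanding outward from the peak — single-peaked.
Bloc 5 (peak Plan F at position 2): ranking walks positions 2-3-1-4-5, expanding outward from the peak — single-peaked.
Bloc 1 violates single-peakedness, so the profile is not single-peaked on this axis.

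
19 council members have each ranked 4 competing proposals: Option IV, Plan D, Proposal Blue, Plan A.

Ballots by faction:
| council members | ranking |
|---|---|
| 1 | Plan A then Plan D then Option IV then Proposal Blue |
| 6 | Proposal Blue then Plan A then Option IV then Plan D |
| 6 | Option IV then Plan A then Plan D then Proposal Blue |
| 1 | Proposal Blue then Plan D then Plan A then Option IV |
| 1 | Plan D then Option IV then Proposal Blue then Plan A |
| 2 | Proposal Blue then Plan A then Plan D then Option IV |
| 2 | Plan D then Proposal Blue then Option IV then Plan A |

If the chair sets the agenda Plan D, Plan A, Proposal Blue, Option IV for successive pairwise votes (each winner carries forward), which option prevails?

Proposal Blue

Round 1: Plan D vs Plan A — 4–15, Plan A advances.
Round 2: Plan A vs Proposal Blue — 7–12, Proposal Blue advances.
Round 3: Proposal Blue vs Option IV — 11–8, Proposal Blue advances.
The agenda winner is Proposal Blue.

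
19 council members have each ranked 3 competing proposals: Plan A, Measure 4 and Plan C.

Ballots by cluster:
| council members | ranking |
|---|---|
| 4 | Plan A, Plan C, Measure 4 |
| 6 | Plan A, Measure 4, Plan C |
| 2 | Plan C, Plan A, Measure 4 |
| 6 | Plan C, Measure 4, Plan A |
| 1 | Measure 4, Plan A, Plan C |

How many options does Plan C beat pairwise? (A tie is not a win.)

Plan C against each rival (19 council members):
Plan C vs Plan A: Plan A, 11–8.
Plan C vs Measure 4: Plan C, 12–7.
Plan C beats Measure 4; loses to Plan A — 1 pairwise win.

1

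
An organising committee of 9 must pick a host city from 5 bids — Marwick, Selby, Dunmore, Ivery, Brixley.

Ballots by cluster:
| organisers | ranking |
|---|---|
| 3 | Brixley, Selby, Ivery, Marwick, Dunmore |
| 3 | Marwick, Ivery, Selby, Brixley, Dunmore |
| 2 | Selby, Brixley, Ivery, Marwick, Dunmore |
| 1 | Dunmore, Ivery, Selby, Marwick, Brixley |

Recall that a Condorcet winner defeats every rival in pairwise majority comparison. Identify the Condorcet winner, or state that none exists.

Check each pair by majority over 9 ballots:
Marwick vs Selby: Selby wins 6–3.
Marwick vs Dunmore: Marwick, 8–1.
Marwick–Ivery: Ivery 6–3.
Marwick vs Brixley: 4 to 5, Brixley.
Selby vs Dunmore: Selby preferred on 3+3+2 = 8 ballots; Selby wins 8–1.
Selby vs Ivery: 5 to 4, Selby.
Selby vs Brixley: 3+2+1 = 6 for Selby, 3 for Brixley — Selby by 6–3.
Dunmore–Ivery: Ivery 8–1.
Dunmore vs Brixley: Brixley, 8–1.
Ivery vs Brixley: Ivery is ranked higher on 3+1 = 4 ballots, Brixley on 5. Brixley wins 5–4.
Only Selby has no losses; Selby is the Condorcet winner.

Selby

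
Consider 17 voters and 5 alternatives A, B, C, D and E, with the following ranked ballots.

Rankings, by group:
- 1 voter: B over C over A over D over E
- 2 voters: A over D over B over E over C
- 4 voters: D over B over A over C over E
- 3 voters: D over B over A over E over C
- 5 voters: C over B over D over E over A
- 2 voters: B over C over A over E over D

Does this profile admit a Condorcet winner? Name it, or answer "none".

Pairwise majorities:
A vs B: B wins 15–2.
A vs C: A wins 9–8.
A–D: D 12–5.
A vs E: A, 12–5.
B–C: B 12–5.
B vs D: D wins 9–8.
B vs E: B, 17–0.
C vs D: D wins 9–8.
C vs E: C, 12–5.
D vs E: D, 15–2.
D beats each of A, B, C, E — D is the Condorcet winner.

D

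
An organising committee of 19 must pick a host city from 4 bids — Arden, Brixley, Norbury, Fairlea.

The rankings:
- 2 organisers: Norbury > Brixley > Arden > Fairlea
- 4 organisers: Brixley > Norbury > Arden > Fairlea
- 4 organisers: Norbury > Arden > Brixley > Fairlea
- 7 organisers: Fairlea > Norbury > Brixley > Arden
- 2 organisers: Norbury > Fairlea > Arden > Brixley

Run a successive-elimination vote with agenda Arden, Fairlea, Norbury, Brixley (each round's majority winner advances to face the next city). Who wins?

Round 1: Arden vs Fairlea — 10–9, Arden advances.
Round 2: Arden vs Norbury — 0–19, Norbury advances.
Round 3: Norbury vs Brixley — 15–4, Norbury advances.
Norbury survives the agenda.

Norbury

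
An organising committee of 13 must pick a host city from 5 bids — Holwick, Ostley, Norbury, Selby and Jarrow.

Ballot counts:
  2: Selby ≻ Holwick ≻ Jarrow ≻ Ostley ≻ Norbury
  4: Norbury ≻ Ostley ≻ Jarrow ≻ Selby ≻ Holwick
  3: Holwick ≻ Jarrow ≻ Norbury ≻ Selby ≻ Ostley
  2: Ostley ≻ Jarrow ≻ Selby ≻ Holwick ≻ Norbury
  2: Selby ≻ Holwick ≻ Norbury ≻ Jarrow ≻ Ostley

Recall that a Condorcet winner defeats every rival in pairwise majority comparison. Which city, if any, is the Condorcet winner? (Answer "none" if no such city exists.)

Check each pair by majority over 13 ballots:
Holwick vs Ostley: Holwick is ranked higher on 2+3+2 = 7 ballots, Ostley on 6. Holwick wins 7–6.
Holwick vs Norbury: 9 to 4, Holwick.
Holwick vs Selby: Holwick preferred on 3 ballots; Selby wins 10–3.
Holwick vs Jarrow: 2+3+2 = 7 for Holwick, 6 for Jarrow — Holwick by 7–6.
Ostley vs Norbury: Ostley is ranked higher on 2+2 = 4 ballots, Norbury on 9. Norbury wins 9–4.
Ostley vs Selby: Ostley is ranked higher on 4+2 = 6 ballots, Selby on 7. Selby wins 7–6.
Ostley vs Jarrow: 4+2 = 6 for Ostley, 7 for Jarrow — Jarrow by 7–6.
Norbury vs Selby: Norbury is ranked higher on 4+3 = 7 ballots, Selby on 6. Norbury wins 7–6.
Norbury vs Jarrow: 6 to 7, Jarrow.
Selby vs Jarrow: 2+2 = 4 for Selby, 9 for Jarrow — Jarrow by 9–4.
Each city drops at least one matchup (Holwick loses to Selby; Ostley loses to Holwick; Norbury loses to Holwick; Selby loses to Norbury; Jarrow loses to Holwick); the cycle Holwick → Norbury → Selby → Holwick rules out a Condorcet winner.

none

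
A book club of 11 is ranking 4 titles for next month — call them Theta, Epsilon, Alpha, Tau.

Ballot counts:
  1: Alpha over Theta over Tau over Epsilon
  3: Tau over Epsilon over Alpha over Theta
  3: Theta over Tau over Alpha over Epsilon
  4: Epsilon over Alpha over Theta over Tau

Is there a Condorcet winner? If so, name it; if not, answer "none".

none

Pairwise majorities:
Theta vs Epsilon: 4 to 7, Epsilon.
Theta vs Alpha: 3 to 8, Alpha.
Theta vs Tau: Theta is ranked higher on 1+3+4 = 8 ballots, Tau on 3. Theta wins 8–3.
Epsilon vs Alpha: 3+4 = 7 for Epsilon, 4 for Alpha — Epsilon by 7–4.
Epsilon vs Tau: 4 for Epsilon, 7 for Tau — Tau by 7–4.
Alpha vs Tau: Alpha preferred on 1+4 = 5 ballots; Tau wins 6–5.
No book is unbeaten: Theta loses to Epsilon; Epsilon loses to Tau; Alpha loses to Epsilon; Tau loses to Theta. In particular Theta → Tau → Epsilon → Theta is a majority cycle — no Condorcet winner exists.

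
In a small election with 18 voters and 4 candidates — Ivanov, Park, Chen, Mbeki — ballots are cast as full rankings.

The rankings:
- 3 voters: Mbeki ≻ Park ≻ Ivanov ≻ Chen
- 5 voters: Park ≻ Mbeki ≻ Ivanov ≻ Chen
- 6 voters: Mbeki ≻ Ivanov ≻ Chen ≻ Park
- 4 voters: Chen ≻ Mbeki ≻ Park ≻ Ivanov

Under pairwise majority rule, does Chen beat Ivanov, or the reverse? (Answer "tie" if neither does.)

Ivanov

Ballots ranking Chen above Ivanov: 4.
Ballots ranking Ivanov above Chen: 18 − 4 = 14.
Ivanov wins the head-to-head 14–4.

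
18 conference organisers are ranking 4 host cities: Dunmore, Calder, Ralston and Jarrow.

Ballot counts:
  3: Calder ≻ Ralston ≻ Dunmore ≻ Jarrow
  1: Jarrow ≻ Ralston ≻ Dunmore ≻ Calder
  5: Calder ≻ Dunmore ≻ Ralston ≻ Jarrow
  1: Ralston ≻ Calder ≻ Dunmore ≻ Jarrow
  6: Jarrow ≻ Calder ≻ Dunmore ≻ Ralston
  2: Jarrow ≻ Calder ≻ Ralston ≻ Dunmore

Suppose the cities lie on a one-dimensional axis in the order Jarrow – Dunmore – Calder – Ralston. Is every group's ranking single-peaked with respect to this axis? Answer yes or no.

no

Axis positions: Jarrow=1, Dunmore=2, Calder=3, Ralston=4.
Group 1 (peak Calder at position 3): ranking walks positions 3-4-2-1, expanding outward from the peak — single-peaked.
Group 2: ranking walks positions 1-4-2-3; Ralston is ranked above Dunmore even though Dunmore lies between Ralston and the peak Jarrow on the axis — preferences dip and rise again. Not single-peaked.
Group 3 (peak Calder at position 3): ranking walks positions 3-2-4-1, expanding outward from the peak — single-peaked.
Group 4 (peak Ralston at position 4): ranking walks positions 4-3-2-1, expanding outward from the peak — single-peaked.
Group 5: ranking walks positions 1-3-2-4; Calder is ranked above Dunmore even though Dunmore lies between Calder and the peak Jarrow on the axis — preferences dip and rise again. Not single-peaked.
Group 6: ranking walks positions 1-3-4-2; Calder is ranked above Dunmore even though Dunmore lies between Calder and the peak Jarrow on the axis — preferences dip and rise again. Not single-peaked.
Group 2 violates single-peakedness, so the profile is not single-peaked on this axis.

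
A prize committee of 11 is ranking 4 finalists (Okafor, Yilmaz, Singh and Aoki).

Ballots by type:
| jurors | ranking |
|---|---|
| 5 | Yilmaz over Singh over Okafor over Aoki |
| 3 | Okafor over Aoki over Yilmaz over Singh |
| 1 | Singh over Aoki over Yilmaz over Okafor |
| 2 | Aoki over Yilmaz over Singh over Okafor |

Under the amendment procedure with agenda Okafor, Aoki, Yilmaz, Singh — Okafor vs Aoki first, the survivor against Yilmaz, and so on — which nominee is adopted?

Yilmaz

Round 1: Okafor vs Aoki — 8–3, Okafor advances.
Round 2: Okafor vs Yilmaz — 3–8, Yilmaz advances.
Round 3: Yilmaz vs Singh — 10–1, Yilmaz advances.
Yilmaz survives the agenda.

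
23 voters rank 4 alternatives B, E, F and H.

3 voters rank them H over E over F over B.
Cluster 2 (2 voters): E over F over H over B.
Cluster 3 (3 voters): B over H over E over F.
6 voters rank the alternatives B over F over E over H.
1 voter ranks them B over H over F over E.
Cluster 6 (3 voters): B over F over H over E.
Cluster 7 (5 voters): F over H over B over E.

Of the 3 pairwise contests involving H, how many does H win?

1

H against each rival (23 voters):
H vs B: B, 13–10.
H vs E: H wins 15–8.
H vs F: H is ranked higher on 3+3+1 = 7 ballots, F on 16. F wins 16–7.
H beats E; loses to B, F — 1 pairwise win.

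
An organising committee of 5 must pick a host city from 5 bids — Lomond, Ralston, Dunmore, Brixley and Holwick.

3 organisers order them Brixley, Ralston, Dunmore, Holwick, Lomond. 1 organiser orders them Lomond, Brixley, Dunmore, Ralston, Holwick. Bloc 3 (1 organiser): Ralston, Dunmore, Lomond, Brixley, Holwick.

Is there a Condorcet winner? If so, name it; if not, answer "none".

Check each pair by majority over 5 ballots:
Lomond vs Ralston: Ralston wins 4–1.
Lomond vs Dunmore: Dunmore, 4–1.
Lomond–Brixley: Brixley 3–2.
Lomond vs Holwick: Holwick, 3–2.
Ralston vs Dunmore: Ralston, 4–1.
Ralston vs Brixley: Brixley, 4–1.
Ralston vs Holwick: Ralston, 5–0.
Dunmore–Brixley: Brixley 4–1.
Dunmore vs Holwick: Dunmore, 5–0.
Brixley vs Holwick: Brixley wins 5–0.
Brixley defeats every rival head-to-head and is the Condorcet winner.

Brixley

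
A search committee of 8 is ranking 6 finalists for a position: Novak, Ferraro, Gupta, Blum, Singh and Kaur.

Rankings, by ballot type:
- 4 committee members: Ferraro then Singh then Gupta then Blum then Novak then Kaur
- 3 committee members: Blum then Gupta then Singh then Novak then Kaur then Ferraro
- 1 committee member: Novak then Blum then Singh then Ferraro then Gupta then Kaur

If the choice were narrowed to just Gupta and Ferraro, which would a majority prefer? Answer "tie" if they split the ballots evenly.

Ferraro

Ballots ranking Gupta above Ferraro: 3.
Ballots ranking Ferraro above Gupta: 8 − 3 = 5.
Ferraro wins the head-to-head 5–3.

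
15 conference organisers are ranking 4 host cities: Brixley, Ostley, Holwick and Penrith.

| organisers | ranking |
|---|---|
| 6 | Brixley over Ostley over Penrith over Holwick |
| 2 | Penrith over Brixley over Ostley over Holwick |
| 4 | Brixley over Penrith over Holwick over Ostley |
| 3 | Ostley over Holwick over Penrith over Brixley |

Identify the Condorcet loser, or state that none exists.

Head-to-head results (15 organisers):
Brixley vs Ostley: Brixley wins 12–3.
Brixley vs Holwick: Brixley preferred on 6+2+4 = 12 ballots; Brixley wins 12–3.
Brixley vs Penrith: 6+4 = 10 for Brixley, 5 for Penrith — Brixley by 10–5.
Ostley–Holwick: Ostley 11–4.
Ostley vs Penrith: Ostley wins 9–6.
Holwick vs Penrith: 3 for Holwick, 12 for Penrith — Penrith by 12–3.
Only Holwick has no wins; Holwick is the Condorcet loser.

Holwick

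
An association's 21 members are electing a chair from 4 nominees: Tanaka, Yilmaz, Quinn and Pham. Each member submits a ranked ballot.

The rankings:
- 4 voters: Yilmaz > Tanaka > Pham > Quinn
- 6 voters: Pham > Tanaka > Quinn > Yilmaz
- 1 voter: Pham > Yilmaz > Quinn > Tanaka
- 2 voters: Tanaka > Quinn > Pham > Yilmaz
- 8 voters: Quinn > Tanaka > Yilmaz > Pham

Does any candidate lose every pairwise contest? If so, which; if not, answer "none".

Head-to-head results (21 voters):
Tanaka vs Yilmaz: Tanaka, 16–5.
Tanaka vs Quinn: Tanaka is ranked higher on 4+6+2 = 12 ballots, Quinn on 9. Tanaka wins 12–9.
Tanaka vs Pham: 14 to 7, Tanaka.
Yilmaz vs Quinn: 5 to 16, Quinn.
Yilmaz vs Pham: Yilmaz wins 12–9.
Quinn vs Pham: Quinn is ranked higher on 2+8 = 10 ballots, Pham on 11. Pham wins 11–10.
No candidate is winless: Tanaka beats Yilmaz; Yilmaz beats Pham; Quinn beats Yilmaz; Pham beats Quinn. There is no Condorcet loser.

none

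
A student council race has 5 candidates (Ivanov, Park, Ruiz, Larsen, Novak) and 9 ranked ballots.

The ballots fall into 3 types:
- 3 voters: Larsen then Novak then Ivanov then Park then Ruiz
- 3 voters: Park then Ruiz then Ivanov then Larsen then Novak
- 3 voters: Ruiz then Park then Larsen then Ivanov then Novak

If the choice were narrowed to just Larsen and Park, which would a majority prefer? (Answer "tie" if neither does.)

Ballots ranking Larsen above Park: 3.
Ballots ranking Park above Larsen: 9 − 3 = 6.
Park wins the head-to-head 6–3.

Park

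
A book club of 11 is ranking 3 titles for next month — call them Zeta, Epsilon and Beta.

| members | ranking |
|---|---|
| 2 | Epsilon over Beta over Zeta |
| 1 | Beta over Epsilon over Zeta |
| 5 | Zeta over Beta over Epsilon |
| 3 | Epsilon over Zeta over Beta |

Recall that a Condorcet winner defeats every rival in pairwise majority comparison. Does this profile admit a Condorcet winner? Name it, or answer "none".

none

Pairwise majorities:
Zeta vs Epsilon: Epsilon, 6–5.
Zeta vs Beta: Zeta wins 8–3.
Epsilon vs Beta: Beta wins 6–5.
No book is unbeaten: Zeta loses to Epsilon; Epsilon loses to Beta; Beta loses to Zeta. In particular Zeta beats Beta beats Epsilon beats Zeta is a majority cycle — no Condorcet winner exists.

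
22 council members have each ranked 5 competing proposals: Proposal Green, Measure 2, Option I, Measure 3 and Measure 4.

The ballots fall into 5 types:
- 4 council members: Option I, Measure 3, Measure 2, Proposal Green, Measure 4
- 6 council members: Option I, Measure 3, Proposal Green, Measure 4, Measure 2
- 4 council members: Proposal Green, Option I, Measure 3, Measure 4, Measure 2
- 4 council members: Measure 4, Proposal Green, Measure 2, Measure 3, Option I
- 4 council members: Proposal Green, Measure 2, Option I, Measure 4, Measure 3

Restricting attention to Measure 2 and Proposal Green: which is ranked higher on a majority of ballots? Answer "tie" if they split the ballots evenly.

Proposal Green

Ballots ranking Measure 2 above Proposal Green: 4.
Ballots ranking Proposal Green above Measure 2: 22 − 4 = 18.
Proposal Green wins the head-to-head 18–4.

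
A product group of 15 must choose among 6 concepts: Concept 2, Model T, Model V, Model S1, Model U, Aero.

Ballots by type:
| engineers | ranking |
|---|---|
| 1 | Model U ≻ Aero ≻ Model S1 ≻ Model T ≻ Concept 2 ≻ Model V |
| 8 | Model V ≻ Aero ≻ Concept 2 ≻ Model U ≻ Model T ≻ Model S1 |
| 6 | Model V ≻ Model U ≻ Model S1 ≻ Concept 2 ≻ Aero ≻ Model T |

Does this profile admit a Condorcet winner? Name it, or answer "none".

Model V

Head-to-head results (15 engineers):
Concept 2 vs Model T: Concept 2 wins 14–1.
Concept 2 vs Model V: Model V, 14–1.
Concept 2 vs Model S1: Concept 2, 8–7.
Concept 2 vs Model U: Concept 2, 8–7.
Concept 2 vs Aero: Concept 2 is ranked higher on 6 ballots, Aero on 9. Aero wins 9–6.
Model T–Model V: Model V 14–1.
Model T vs Model S1: Model T wins 8–7.
Model T vs Model U: Model U, 15–0.
Model T vs Aero: 0 to 15, Aero.
Model V vs Model S1: 8+6 = 14 for Model V, 1 for Model S1 — Model V by 14–1.
Model V vs Model U: Model V wins 14–1.
Model V vs Aero: 8+6 = 14 for Model V, 1 for Aero — Model V by 14–1.
Model S1 vs Model U: 0 for Model S1, 15 for Model U — Model U by 15–0.
Model S1 vs Aero: Aero wins 9–6.
Model U vs Aero: Aero wins 8–7.
Only Model V has no losses; Model V is the Condorcet winner.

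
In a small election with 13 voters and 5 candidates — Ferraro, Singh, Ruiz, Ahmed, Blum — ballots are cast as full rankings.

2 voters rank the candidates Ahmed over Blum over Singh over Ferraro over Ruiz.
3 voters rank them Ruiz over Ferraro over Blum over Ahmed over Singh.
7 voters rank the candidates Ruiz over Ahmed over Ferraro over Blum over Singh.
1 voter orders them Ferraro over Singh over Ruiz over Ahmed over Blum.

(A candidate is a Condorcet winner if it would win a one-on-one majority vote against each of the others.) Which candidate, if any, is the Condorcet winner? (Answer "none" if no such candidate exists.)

Ruiz

Head-to-head results (13 voters):
Ferraro vs Singh: Ferraro, 11–2.
Ferraro vs Ruiz: Ruiz, 10–3.
Ferraro–Ahmed: Ahmed 9–4.
Ferraro vs Blum: Ferraro, 11–2.
Singh–Ruiz: Ruiz 10–3.
Singh vs Ahmed: Ahmed, 12–1.
Singh vs Blum: Blum, 12–1.
Ruiz vs Ahmed: Ruiz wins 11–2.
Ruiz–Blum: Ruiz 11–2.
Ahmed vs Blum: Ahmed wins 10–3.
Only Ruiz has no losses; Ruiz is the Condorcet winner.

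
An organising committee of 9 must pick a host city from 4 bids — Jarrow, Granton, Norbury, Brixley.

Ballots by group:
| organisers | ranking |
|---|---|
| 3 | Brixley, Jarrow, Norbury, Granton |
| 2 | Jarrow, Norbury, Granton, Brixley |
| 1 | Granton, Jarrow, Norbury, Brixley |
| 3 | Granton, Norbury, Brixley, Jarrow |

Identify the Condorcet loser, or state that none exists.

Pairwise majorities:
Jarrow–Granton: Jarrow 5–4.
Jarrow vs Norbury: 3+2+1 = 6 for Jarrow, 3 for Norbury — Jarrow by 6–3.
Jarrow vs Brixley: 2+1 = 3 for Jarrow, 6 for Brixley — Brixley by 6–3.
Granton vs Norbury: Norbury, 5–4.
Granton vs Brixley: Granton is ranked higher on 2+1+3 = 6 ballots, Brixley on 3. Granton wins 6–3.
Norbury vs Brixley: 2+1+3 = 6 for Norbury, 3 for Brixley — Norbury by 6–3.
No city is winless: Jarrow beats Granton; Granton beats Brixley; Norbury beats Granton; Brixley beats Jarrow. There is no Condorcet loser.

none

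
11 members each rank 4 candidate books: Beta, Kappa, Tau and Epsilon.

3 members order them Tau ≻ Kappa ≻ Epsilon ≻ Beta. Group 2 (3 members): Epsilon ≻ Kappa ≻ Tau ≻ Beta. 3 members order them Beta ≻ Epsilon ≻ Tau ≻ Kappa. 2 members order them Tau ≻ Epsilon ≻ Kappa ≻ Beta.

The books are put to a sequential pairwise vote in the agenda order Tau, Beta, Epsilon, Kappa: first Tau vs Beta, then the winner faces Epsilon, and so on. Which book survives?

Epsilon

Round 1: Tau vs Beta — 8–3, Tau advances.
Round 2: Tau vs Epsilon — 5–6, Epsilon advances.
Round 3: Epsilon vs Kappa — 8–3, Epsilon advances.
Epsilon survives the agenda.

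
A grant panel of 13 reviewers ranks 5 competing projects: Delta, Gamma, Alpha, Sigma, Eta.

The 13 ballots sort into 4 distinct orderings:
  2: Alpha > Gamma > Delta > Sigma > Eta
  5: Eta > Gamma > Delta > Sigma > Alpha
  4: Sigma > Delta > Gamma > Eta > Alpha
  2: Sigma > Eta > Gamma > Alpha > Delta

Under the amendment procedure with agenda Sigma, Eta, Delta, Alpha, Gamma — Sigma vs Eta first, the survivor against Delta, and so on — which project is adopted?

Gamma

Round 1: Sigma vs Eta — 8–5, Sigma advances.
Round 2: Sigma vs Delta — 6–7, Delta advances.
Round 3: Delta vs Alpha — 9–4, Delta advances.
Round 4: Delta vs Gamma — 4–9, Gamma advances.
The agenda winner is Gamma.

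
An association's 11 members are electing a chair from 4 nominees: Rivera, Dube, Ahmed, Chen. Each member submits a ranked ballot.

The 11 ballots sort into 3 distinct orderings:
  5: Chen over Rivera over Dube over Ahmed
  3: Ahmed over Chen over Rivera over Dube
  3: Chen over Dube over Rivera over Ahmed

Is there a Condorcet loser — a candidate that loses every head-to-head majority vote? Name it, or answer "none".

Ahmed

Head-to-head results (11 voters):
Rivera vs Dube: Rivera preferred on 5+3 = 8 ballots; Rivera wins 8–3.
Rivera vs Ahmed: Rivera wins 8–3.
Rivera vs Chen: Rivera is ranked higher on 0 ballots, Chen on 11. Chen wins 11–0.
Dube vs Ahmed: Dube is ranked higher on 5+3 = 8 ballots, Ahmed on 3. Dube wins 8–3.
Dube–Chen: Chen 11–0.
Ahmed vs Chen: Chen, 8–3.
Only Ahmed has no wins; Ahmed is the Condorcet loser.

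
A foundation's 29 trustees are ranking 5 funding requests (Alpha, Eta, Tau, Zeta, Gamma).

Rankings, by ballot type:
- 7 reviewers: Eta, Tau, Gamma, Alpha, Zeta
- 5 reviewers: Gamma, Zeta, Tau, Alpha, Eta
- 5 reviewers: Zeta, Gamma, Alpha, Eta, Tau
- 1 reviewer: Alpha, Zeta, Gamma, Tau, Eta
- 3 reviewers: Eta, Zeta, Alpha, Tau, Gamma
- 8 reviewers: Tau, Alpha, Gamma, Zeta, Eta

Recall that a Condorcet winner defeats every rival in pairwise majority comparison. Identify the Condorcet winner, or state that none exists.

Check each pair by majority over 29 ballots:
Alpha vs Eta: Alpha, 19–10.
Alpha–Tau: Tau 20–9.
Alpha–Zeta: Alpha 16–13.
Alpha vs Gamma: Gamma wins 17–12.
Eta vs Tau: Eta, 15–14.
Eta vs Zeta: Zeta, 19–10.
Eta vs Gamma: Gamma wins 19–10.
Tau vs Zeta: Tau, 15–14.
Tau–Gamma: Tau 18–11.
Zeta–Gamma: Gamma 20–9.
No project is unbeaten: Alpha loses to Tau; Eta loses to Alpha; Tau loses to Eta; Zeta loses to Alpha; Gamma loses to Tau. In particular Alpha → Eta → Tau → Alpha is a majority cycle — no Condorcet winner exists.

none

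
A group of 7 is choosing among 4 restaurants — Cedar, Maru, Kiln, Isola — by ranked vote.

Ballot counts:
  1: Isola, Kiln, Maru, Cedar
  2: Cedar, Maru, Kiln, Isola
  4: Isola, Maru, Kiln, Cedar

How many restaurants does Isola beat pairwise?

Isola against each rival (7 friends):
Isola vs Cedar: 5 to 2, Isola.
Isola vs Maru: Isola wins 5–2.
Isola vs Kiln: Isola preferred on 1+4 = 5 ballots; Isola wins 5–2.
Isola beats Cedar, Maru, Kiln — 3 pairwise wins.

3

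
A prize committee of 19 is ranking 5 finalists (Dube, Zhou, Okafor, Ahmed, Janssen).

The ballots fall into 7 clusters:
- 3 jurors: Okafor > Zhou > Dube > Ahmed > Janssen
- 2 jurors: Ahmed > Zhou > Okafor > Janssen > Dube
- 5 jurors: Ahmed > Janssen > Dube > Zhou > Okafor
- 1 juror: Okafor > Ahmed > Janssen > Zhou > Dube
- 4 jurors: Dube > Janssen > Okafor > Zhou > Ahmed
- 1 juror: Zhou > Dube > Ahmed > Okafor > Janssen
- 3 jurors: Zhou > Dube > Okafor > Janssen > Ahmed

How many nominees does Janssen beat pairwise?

Janssen against each rival (19 jurors):
Janssen vs Dube: 2+5+1 = 8 for Janssen, 11 for Dube — Dube by 11–8.
Janssen vs Zhou: Janssen wins 10–9.
Janssen vs Okafor: Okafor wins 10–9.
Janssen vs Ahmed: Ahmed wins 12–7.
Janssen beats Zhou; loses to Dube, Okafor, Ahmed — 1 pairwise win.

1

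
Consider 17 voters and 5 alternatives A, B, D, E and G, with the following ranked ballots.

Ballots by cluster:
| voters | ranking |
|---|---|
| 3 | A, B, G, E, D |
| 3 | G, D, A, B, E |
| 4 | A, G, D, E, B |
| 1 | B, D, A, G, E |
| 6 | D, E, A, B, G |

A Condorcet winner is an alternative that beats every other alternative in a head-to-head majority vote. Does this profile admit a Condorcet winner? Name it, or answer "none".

none

Head-to-head results (17 voters):
A vs B: A is ranked higher on 3+3+4+6 = 16 ballots, B on 1. A wins 16–1.
A vs D: A is ranked higher on 3+4 = 7 ballots, D on 10. D wins 10–7.
A vs E: A, 11–6.
A vs G: A is ranked higher on 3+4+1+6 = 14 ballots, G on 3. A wins 14–3.
B vs D: 4 to 13, D.
B vs E: B is ranked higher on 3+3+1 = 7 ballots, E on 10. E wins 10–7.
B vs G: B wins 10–7.
D vs E: D is ranked higher on 3+4+1+6 = 14 ballots, E on 3. D wins 14–3.
D vs G: D preferred on 1+6 = 7 ballots; G wins 10–7.
E vs G: E preferred on 6 ballots; G wins 11–6.
Each alternative drops at least one matchup (A loses to D; B loses to A; D loses to G; E loses to A; G loses to A); the cycle A > G > D > A rules out a Condorcet winner.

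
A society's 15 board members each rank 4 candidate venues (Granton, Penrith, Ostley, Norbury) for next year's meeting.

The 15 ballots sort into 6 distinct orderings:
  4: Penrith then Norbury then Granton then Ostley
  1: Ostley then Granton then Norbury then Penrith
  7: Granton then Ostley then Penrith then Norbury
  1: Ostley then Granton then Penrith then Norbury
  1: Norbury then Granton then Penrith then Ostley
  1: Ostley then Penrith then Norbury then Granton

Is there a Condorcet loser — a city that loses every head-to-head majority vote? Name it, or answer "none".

Head-to-head results (15 organisers):
Granton vs Penrith: Granton wins 10–5.
Granton vs Ostley: 4+7+1 = 12 for Granton, 3 for Ostley — Granton by 12–3.
Granton vs Norbury: Granton wins 9–6.
Penrith–Ostley: Ostley 10–5.
Penrith vs Norbury: 13 to 2, Penrith.
Ostley vs Norbury: Ostley wins 10–5.
Norbury is beaten in every head-to-head and is the Condorcet loser.

Norbury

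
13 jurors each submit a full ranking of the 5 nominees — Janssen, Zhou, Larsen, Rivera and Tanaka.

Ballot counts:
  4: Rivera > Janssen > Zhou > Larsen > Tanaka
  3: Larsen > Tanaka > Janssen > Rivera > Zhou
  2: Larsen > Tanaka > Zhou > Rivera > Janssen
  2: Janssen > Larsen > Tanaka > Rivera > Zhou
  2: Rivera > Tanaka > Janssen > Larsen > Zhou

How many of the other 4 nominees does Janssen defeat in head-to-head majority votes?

Janssen against each rival (13 jurors):
Janssen vs Zhou: 4+3+2+2 = 11 for Janssen, 2 for Zhou — Janssen by 11–2.
Janssen vs Larsen: Janssen preferred on 4+2+2 = 8 ballots; Janssen wins 8–5.
Janssen vs Rivera: 5 to 8, Rivera.
Janssen vs Tanaka: 4+2 = 6 for Janssen, 7 for Tanaka — Tanaka by 7–6.
Janssen beats Zhou, Larsen; loses to Rivera, Tanaka — 2 pairwise wins.

2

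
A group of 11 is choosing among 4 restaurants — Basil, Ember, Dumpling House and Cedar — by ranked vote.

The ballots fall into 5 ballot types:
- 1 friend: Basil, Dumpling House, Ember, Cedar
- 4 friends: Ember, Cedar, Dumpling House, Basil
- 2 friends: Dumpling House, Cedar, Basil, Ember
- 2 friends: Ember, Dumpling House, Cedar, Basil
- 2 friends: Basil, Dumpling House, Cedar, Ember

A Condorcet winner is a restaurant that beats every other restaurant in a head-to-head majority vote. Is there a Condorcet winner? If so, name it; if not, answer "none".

Ember

Head-to-head results (11 friends):
Basil vs Ember: 1+2+2 = 5 for Basil, 6 for Ember — Ember by 6–5.
Basil vs Dumpling House: 3 to 8, Dumpling House.
Basil vs Cedar: Basil preferred on 1+2 = 3 ballots; Cedar wins 8–3.
Ember vs Dumpling House: 4+2 = 6 for Ember, 5 for Dumpling House — Ember by 6–5.
Ember vs Cedar: Ember preferred on 1+4+2 = 7 ballots; Ember wins 7–4.
Dumpling House vs Cedar: Dumpling House is ranked higher on 1+2+2+2 = 7 ballots, Cedar on 4. Dumpling House wins 7–4.
Ember wins every pairwise contest, so Ember is the Condorcet winner.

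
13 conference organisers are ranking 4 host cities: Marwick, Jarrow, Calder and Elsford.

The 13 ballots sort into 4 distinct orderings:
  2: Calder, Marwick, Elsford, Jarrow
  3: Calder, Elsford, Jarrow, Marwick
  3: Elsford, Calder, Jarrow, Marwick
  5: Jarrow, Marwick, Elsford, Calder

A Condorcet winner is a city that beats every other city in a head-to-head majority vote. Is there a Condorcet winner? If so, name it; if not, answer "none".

Head-to-head results (13 organisers):
Marwick vs Jarrow: Jarrow wins 11–2.
Marwick–Calder: Calder 8–5.
Marwick vs Elsford: Marwick wins 7–6.
Jarrow–Calder: Calder 8–5.
Jarrow vs Elsford: Elsford wins 8–5.
Calder vs Elsford: Elsford wins 8–5.
Each city drops at least one matchup (Marwick loses to Jarrow; Jarrow loses to Calder; Calder loses to Elsford; Elsford loses to Marwick); the cycle Marwick > Elsford > Jarrow > Marwick rules out a Condorcet winner.

none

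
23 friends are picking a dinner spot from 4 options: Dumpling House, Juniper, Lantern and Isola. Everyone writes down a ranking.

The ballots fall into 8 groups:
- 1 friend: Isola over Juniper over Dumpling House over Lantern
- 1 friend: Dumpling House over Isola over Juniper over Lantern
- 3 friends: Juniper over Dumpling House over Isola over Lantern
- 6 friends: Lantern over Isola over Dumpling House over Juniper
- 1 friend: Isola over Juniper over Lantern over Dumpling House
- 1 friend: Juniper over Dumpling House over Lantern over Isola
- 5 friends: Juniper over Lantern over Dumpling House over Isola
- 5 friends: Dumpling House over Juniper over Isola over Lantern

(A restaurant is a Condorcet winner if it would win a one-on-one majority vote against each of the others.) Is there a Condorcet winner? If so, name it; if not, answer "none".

Check each pair by majority over 23 ballots:
Dumpling House vs Juniper: 12 to 11, Dumpling House.
Dumpling House vs Lantern: Dumpling House preferred on 1+1+3+1+5 = 11 ballots; Lantern wins 12–11.
Dumpling House vs Isola: 1+3+1+5+5 = 15 for Dumpling House, 8 for Isola — Dumpling House by 15–8.
Juniper vs Lantern: 17 to 6, Juniper.
Juniper vs Isola: Juniper is ranked higher on 3+1+5+5 = 14 ballots, Isola on 9. Juniper wins 14–9.
Lantern vs Isola: 12 to 11, Lantern.
Each restaurant drops at least one matchup (Dumpling House loses to Lantern; Juniper loses to Dumpling House; Lantern loses to Juniper; Isola loses to Dumpling House); the cycle Dumpling House > Juniper > Lantern > Dumpling House rules out a Condorcet winner.

none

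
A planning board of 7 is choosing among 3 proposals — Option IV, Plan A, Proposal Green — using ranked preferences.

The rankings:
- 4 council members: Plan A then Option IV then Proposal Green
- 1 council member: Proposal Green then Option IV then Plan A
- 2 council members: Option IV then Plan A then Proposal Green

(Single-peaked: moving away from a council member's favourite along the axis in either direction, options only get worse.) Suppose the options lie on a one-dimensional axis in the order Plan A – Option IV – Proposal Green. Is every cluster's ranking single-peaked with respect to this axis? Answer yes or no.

Axis positions: Plan A=1, Option IV=2, Proposal Green=3.
Cluster 1 (peak Plan A at position 1): ranking walks positions 1-2-3, expanding outward from the peak — single-peaked.
Cluster 2 (peak Proposal Green at position 3): ranking walks positions 3-2-1, expanding outward from the peak — single-peaked.
Cluster 3 (peak Option IV at position 2): ranking walks positions 2-1-3, expanding outward from the peak — single-peaked.
Every ranking is single-peaked on this axis.

yes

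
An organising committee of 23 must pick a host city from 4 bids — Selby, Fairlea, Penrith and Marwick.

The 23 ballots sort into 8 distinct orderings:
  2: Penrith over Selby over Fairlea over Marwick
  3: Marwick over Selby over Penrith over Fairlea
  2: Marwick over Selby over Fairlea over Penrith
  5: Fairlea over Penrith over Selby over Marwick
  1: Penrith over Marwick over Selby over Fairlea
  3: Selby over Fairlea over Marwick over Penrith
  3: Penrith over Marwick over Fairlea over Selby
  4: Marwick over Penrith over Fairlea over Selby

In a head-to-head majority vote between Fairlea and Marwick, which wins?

Ballots ranking Fairlea above Marwick: 2 + 5 + 3 = 10.
Ballots ranking Marwick above Fairlea: 23 − 10 = 13.
Marwick wins the head-to-head 13–10.

Marwick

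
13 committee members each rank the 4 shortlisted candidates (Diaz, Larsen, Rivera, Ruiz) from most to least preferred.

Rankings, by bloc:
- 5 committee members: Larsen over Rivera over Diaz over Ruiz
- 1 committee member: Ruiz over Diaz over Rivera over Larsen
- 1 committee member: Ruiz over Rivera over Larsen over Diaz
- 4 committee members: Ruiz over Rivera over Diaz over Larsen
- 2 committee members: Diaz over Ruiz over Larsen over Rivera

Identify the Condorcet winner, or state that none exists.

none

Pairwise majorities:
Diaz vs Larsen: Diaz, 7–6.
Diaz vs Rivera: 3 to 10, Rivera.
Diaz vs Ruiz: Diaz wins 7–6.
Larsen vs Rivera: 5+2 = 7 for Larsen, 6 for Rivera — Larsen by 7–6.
Larsen–Ruiz: Ruiz 8–5.
Rivera vs Ruiz: 5 for Rivera, 8 for Ruiz — Ruiz by 8–5.
Every candidate loses at least once (Diaz loses to Rivera; Larsen loses to Diaz; Rivera loses to Larsen; Ruiz loses to Diaz). The majority relation contains the cycle Diaz > Larsen > Rivera > Diaz, so there is no Condorcet winner.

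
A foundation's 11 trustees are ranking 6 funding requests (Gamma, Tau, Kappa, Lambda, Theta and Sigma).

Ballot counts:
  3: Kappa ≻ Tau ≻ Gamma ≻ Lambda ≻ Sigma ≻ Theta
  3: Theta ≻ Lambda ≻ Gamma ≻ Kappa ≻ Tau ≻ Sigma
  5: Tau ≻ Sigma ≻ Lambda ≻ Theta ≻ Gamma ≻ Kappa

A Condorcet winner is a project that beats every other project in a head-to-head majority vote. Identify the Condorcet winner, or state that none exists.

Check each pair by majority over 11 ballots:
Gamma vs Tau: 3 to 8, Tau.
Gamma vs Kappa: Gamma is ranked higher on 3+5 = 8 ballots, Kappa on 3. Gamma wins 8–3.
Gamma vs Lambda: 3 to 8, Lambda.
Gamma vs Theta: 3 for Gamma, 8 for Theta — Theta by 8–3.
Gamma vs Sigma: Gamma preferred on 3+3 = 6 ballots; Gamma wins 6–5.
Tau vs Kappa: Tau preferred on 5 ballots; Kappa wins 6–5.
Tau vs Lambda: 8 to 3, Tau.
Tau vs Theta: 3+5 = 8 for Tau, 3 for Theta — Tau by 8–3.
Tau vs Sigma: 3+3+5 = 11 for Tau, 0 for Sigma — Tau by 11–0.
Kappa vs Lambda: 3 to 8, Lambda.
Kappa vs Theta: 3 to 8, Theta.
Kappa vs Sigma: 6 to 5, Kappa.
Lambda vs Theta: Lambda preferred on 3+5 = 8 ballots; Lambda wins 8–3.
Lambda vs Sigma: 6 to 5, Lambda.
Theta vs Sigma: Theta is ranked higher on 3 ballots, Sigma on 8. Sigma wins 8–3.
Each project drops at least one matchup (Gamma loses to Tau; Tau loses to Kappa; Kappa loses to Gamma; Lambda loses to Tau; Theta loses to Tau; Sigma loses to Gamma); the cycle Gamma → Kappa → Tau → Gamma rules out a Condorcet winner.

none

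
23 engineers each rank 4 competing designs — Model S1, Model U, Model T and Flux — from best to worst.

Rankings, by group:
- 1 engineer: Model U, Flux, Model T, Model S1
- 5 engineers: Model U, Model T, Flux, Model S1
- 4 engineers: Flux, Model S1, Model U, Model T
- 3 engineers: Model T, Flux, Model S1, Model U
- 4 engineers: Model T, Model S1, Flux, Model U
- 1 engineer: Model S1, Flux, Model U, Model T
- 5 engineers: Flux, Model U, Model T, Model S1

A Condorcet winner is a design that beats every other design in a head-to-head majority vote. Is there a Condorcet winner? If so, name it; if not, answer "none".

none

Pairwise majorities:
Model S1 vs Model U: Model S1, 12–11.
Model S1 vs Model T: Model S1 is ranked higher on 4+1 = 5 ballots, Model T on 18. Model T wins 18–5.
Model S1 vs Flux: Flux, 18–5.
Model U vs Model T: Model U is ranked higher on 1+5+4+1+5 = 16 ballots, Model T on 7. Model U wins 16–7.
Model U vs Flux: Model U is ranked higher on 1+5 = 6 ballots, Flux on 17. Flux wins 17–6.
Model T vs Flux: Model T is ranked higher on 5+3+4 = 12 ballots, Flux on 11. Model T wins 12–11.
Each design drops at least one matchup (Model S1 loses to Model T; Model U loses to Model S1; Model T loses to Model U; Flux loses to Model T); the cycle Model S1 beats Model U beats Model T beats Model S1 rules out a Condorcet winner.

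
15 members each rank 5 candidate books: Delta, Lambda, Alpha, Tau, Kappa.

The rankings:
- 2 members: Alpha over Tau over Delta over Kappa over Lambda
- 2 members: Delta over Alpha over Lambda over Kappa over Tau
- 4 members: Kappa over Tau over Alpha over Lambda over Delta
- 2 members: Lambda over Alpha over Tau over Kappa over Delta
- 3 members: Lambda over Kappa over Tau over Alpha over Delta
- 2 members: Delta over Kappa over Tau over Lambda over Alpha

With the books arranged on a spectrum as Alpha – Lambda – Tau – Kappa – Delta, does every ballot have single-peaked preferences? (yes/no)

Axis positions: Alpha=1, Lambda=2, Tau=3, Kappa=4, Delta=5.
Group 1: ranking walks positions 1-3-5-4-2; Tau is ranked above Lambda even though Lambda lies between Tau and the peak Alpha on the axis — preferences dip and rise again. Not single-peaked.
Group 2: ranking walks positions 5-1-2-4-3; Alpha is ranked above Kappa even though Kappa lies between Alpha and the peak Delta on the axis — preferences dip and rise again. Not single-peaked.
Group 3: ranking walks positions 4-3-1-2-5; Alpha is ranked above Lambda even though Lambda lies between Alpha and the peak Kappa on the axis — preferences dip and rise again. Not single-peaked.
Group 4 (peak Lambda at position 2): ranking walks positions 2-1-3-4-5, expanding outward from the peak — single-peaked.
Group 5: ranking walks positions 2-4-3-1-5; Kappa is ranked above Tau even though Tau lies between Kappa and the peak Lambda on the axis — preferences dip and rise again. Not single-peaked.
Group 6 (peak Delta at position 5): ranking walks positions 5-4-3-2-1, expanding outward from the peak — single-peaked.
Group 1 violates single-peakedness, so the profile is not single-peaked on this axis.

no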